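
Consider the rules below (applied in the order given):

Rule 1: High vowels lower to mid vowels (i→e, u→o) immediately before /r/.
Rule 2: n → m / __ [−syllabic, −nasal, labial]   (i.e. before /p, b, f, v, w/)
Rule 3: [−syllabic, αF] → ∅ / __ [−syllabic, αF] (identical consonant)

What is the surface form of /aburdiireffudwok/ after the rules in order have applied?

Rule 1 (pre-rhotic lowering): /u/ is a high vowel immediately before /r/, so it lowers to [o]. /i/ is a high vowel immediately before /r/, so it lowers to [e]. /aburdiireffudwok/ → abordiereffudwok.
Rule 2 (nasal place assimilation): no segment meets the environment; /abordiereffudwok/ is unchanged.
Rule 3 (degemination): /ff/ is a geminate; the first /f/ deletes. /abordiereffudwok/ → abordierefudwok.

abordierefudwok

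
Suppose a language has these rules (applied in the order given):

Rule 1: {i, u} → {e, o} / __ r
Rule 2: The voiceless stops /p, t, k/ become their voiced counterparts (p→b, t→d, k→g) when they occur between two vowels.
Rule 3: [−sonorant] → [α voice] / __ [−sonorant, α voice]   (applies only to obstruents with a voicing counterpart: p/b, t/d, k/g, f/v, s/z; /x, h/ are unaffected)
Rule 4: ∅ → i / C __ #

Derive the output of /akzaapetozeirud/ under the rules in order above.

Rule 1 (pre-rhotic lowering): /i/ is a high vowel immediately before /r/, so it lowers to [e]. /akzaapetozeirud/ → akzaapetozeerud.
Rule 2 (intervocalic voicing): /p/ is a voiceless stop between vowels /a/ and /e/, so it voices to [b]. /t/ is a voiceless stop between vowels /e/ and /o/, so it voices to [d]. /akzaapetozeerud/ → akzaabedozeerud.
Rule 3 (regressive voicing assimilation): /k/ precedes the voiced obstruent /z/, so it voices to [g] by assimilation. /akzaabedozeerud/ → agzaabedozeerud.
Rule 4 (final i-epenthesis): the form ends in the consonant /d/, so [i] is inserted word-finally. /agzaabedozeerud/ → agzaabedozeerudi.

agzaabedozeerudi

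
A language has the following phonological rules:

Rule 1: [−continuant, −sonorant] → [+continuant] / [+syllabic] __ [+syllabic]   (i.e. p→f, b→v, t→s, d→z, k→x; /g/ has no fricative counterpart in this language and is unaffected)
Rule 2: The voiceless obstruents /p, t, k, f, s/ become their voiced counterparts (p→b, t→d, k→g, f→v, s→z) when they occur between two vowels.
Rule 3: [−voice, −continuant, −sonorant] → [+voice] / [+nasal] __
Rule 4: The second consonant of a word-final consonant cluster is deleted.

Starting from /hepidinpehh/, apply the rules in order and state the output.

hevizinbeh

Rule 1 (intervocalic spirantization): /p/ is a stop between vowels /e/ and /i/, so it spirantizes to the fricative [f]. /d/ is a stop between vowels /i/ and /i/, so it spirantizes to the fricative [z]. /hepidinpehh/ → hefizinpehh.
Rule 2 (intervocalic voicing): /f/ is a voiceless obstruent between vowels /e/ and /i/, so it voices to [v]. /hefizinpehh/ → hevizinpehh.
Rule 3 (post-nasal voicing): /p/ is a voiceless stop immediately after the nasal /n/, so it voices to [b]. /hevizinpehh/ → hevizinbehh.
Rule 4 (final cluster simplification): /h/ is the second consonant of a word-final cluster /hh/, so it deletes. /hevizinbehh/ → hevizinbeh.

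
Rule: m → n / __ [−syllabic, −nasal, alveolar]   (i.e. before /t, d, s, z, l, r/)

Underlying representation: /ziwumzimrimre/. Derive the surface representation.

ziwunzinrinre

/m/ precedes the alveolar consonant /z/, so it assimilates in place to [n].
/m/ precedes the alveolar consonant /r/, so it assimilates in place to [n].
/m/ precedes the alveolar consonant /r/, so it assimilates in place to [n].
Surface form: [ziwunzinrinre].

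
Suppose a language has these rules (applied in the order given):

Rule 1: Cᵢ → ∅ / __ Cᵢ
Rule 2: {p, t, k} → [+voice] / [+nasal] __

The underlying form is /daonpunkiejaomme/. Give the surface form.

Rule 1 (degemination): /mm/ is a geminate; the first /m/ deletes. /daonpunkiejaomme/ → daonpunkiejaome.
Rule 2 (post-nasal voicing): /p/ is a voiceless stop immediately after the nasal /n/, so it voices to [b]. /k/ is a voiceless stop immediately after the nasal /n/, so it voices to [g]. /daonpunkiejaome/ → daonbungiejaome.

daonbungiejaome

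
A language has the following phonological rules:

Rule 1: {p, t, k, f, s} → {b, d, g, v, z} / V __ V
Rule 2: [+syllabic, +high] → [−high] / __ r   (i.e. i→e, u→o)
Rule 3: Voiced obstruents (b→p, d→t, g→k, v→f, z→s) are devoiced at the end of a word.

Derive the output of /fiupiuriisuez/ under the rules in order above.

Rule 1 (intervocalic voicing): /p/ is a voiceless obstruent between vowels /u/ and /i/, so it voices to [b]. /s/ is a voiceless obstruent between vowels /i/ and /u/, so it voices to [z]. /fiupiuriisuez/ → fiubiuriizuez.
Rule 2 (pre-rhotic lowering): /u/ is a high vowel immediately before /r/, so it lowers to [o]. /fiubiuriizuez/ → fiubioriizuez.
Rule 3 (final devoicing): /z/ is a voiced obstruent in word-final position, so it devoices to [s]. /fiubioriizuez/ → fiubioriizues.

fiubioriizues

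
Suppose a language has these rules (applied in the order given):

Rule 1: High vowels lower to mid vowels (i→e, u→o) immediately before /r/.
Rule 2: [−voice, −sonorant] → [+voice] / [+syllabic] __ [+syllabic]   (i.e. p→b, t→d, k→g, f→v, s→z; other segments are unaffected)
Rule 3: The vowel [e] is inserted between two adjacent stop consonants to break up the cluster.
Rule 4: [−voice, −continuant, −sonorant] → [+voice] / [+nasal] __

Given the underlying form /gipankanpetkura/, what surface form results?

gibanganbetekora

Rule 1 (pre-rhotic lowering): /u/ is a high vowel immediately before /r/, so it lowers to [o]. /gipankanpetkura/ → gipankanpetkora.
Rule 2 (intervocalic voicing): /p/ is a voiceless obstruent between vowels /i/ and /a/, so it voices to [b]. /gipankanpetkora/ → gibankanpetkora.
Rule 3 (stop-cluster e-epenthesis): /t/ and /k/ form a stop–stop cluster, so [e] is inserted between them. /gibankanpetkora/ → gibankanpetekora.
Rule 4 (post-nasal voicing): /k/ is a voiceless stop immediately after the nasal /n/, so it voices to [g]. /p/ is a voiceless stop immediately after the nasal /n/, so it voices to [b]. /gibankanpetekora/ → gibanganbetekora.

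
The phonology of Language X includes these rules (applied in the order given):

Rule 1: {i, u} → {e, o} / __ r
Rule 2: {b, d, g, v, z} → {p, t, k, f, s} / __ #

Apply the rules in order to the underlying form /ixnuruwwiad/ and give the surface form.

ixnoruwwiat

Rule 1 (pre-rhotic lowering): /u/ is a high vowel immediately before /r/, so it lowers to [o]. /ixnuruwwiad/ → ixnoruwwiad.
Rule 2 (final devoicing): /d/ is a voiced obstruent in word-final position, so it devoices to [t]. /ixnoruwwiad/ → ixnoruwwiat.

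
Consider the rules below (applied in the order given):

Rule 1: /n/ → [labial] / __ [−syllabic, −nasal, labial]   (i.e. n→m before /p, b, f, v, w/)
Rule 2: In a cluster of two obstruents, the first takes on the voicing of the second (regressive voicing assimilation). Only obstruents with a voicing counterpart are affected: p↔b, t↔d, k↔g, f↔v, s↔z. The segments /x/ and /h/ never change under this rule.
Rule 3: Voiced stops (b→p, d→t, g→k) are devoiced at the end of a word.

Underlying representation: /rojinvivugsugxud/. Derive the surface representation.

Rule 1 (nasal place assimilation): /n/ precedes the labial consonant /v/, so it assimilates in place to [m]. /rojinvivugsugxud/ → rojimvivugsugxud.
Rule 2 (regressive voicing assimilation): /g/ precedes the voiceless obstruent /s/, so it devoices to [k] by assimilation. /g/ precedes the voiceless obstruent /x/, so it devoices to [k] by assimilation. /rojimvivugsugxud/ → rojimvivuksukxud.
Rule 3 (final devoicing): /d/ is a voiced stop in word-final position, so it devoices to [t]. /rojimvivuksukxud/ → rojimvivuksukxut.

rojimvivuksukxut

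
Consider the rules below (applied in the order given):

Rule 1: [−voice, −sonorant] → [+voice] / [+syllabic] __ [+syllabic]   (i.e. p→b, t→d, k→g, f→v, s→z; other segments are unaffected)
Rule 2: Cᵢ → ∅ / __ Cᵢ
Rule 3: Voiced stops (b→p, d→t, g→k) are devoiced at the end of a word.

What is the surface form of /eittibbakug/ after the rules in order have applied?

Rule 1 (intervocalic voicing): /k/ is a voiceless obstruent between vowels /a/ and /u/, so it voices to [g]. /eittibbakug/ → eittibbagug.
Rule 2 (degemination): /tt/ is a geminate; the first /t/ deletes. /bb/ is a geminate; the first /b/ deletes. /eittibbagug/ → eitibagug.
Rule 3 (final devoicing): /g/ is a voiced stop in word-final position, so it devoices to [k]. /eitibagug/ → eitibaguk.

eitibaguk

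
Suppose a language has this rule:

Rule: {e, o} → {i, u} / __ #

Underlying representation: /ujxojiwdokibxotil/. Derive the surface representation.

ujxojiwdokibxotil

No segment of /ujxojiwdokibxotil/ meets the structural description of the rule, so the form surfaces unchanged.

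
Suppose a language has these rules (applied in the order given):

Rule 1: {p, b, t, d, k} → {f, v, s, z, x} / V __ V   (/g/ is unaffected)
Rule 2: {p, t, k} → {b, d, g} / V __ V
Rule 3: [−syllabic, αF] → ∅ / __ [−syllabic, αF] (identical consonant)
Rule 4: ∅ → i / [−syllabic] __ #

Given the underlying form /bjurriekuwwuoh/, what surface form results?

Rule 1 (intervocalic spirantization): /k/ is a stop between vowels /e/ and /u/, so it spirantizes to the fricative [x]. /bjurriekuwwuoh/ → bjurriexuwwuoh.
Rule 2 (intervocalic voicing): no segment meets the environment; /bjurriexuwwuoh/ is unchanged.
Rule 3 (degemination): /rr/ is a geminate; the first /r/ deletes. /ww/ is a geminate; the first /w/ deletes. /bjurriexuwwuoh/ → bjuriexuwuoh.
Rule 4 (final i-epenthesis): the form ends in the consonant /h/, so [i] is inserted word-finally. /bjuriexuwuoh/ → bjuriexuwuohi.

bjuriexuwuohi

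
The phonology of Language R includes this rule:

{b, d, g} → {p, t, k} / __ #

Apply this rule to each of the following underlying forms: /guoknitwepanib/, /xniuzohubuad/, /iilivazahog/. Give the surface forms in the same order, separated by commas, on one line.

guoknitwepanip, xniuzohubuat, iilivazahok

/guoknitwepanib/: /b/ is a voiced stop in word-final position, so it devoices to [p]. → [guoknitwepanip].
/xniuzohubuad/: /d/ is a voiced stop in word-final position, so it devoices to [t]. → [xniuzohubuat].
/iilivazahog/: /g/ is a voiced stop in word-final position, so it devoices to [k]. → [iilivazahok].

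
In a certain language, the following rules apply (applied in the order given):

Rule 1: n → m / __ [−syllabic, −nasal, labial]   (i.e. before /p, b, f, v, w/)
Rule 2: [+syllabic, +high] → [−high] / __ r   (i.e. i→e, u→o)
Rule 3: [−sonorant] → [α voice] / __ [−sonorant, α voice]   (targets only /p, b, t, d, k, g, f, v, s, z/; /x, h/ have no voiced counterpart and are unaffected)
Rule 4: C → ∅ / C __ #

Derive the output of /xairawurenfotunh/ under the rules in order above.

Rule 1 (nasal place assimilation): /n/ precedes the labial consonant /f/, so it assimilates in place to [m]. /xairawurenfotunh/ → xairawuremfotunh.
Rule 2 (pre-rhotic lowering): /i/ is a high vowel immediately before /r/, so it lowers to [e]. /u/ is a high vowel immediately before /r/, so it lowers to [o]. /xairawuremfotunh/ → xaeraworemfotunh.
Rule 3 (regressive voicing assimilation): no segment meets the environment; /xaeraworemfotunh/ is unchanged.
Rule 4 (final cluster simplification): /h/ is the second consonant of a word-final cluster /nh/, so it deletes. /xaeraworemfotunh/ → xaeraworemfotun.

xaeraworemfotun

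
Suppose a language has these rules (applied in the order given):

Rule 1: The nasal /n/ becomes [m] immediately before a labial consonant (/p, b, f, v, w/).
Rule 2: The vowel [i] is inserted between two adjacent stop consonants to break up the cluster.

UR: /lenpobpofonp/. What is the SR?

Rule 1 (nasal place assimilation): /n/ precedes the labial consonant /p/, so it assimilates in place to [m]. /n/ precedes the labial consonant /p/, so it assimilates in place to [m]. /lenpobpofonp/ → lempobpofomp.
Rule 2 (stop-cluster i-epenthesis): /b/ and /p/ form a stop–stop cluster, so [i] is inserted between them. /lempobpofomp/ → lempobipofomp.

lempobipofomp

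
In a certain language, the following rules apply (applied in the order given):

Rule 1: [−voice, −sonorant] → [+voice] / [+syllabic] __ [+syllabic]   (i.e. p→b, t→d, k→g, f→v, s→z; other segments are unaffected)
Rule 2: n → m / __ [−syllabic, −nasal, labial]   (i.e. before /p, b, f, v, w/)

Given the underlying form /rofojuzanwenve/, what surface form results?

Rule 1 (intervocalic voicing): /f/ is a voiceless obstruent between vowels /o/ and /o/, so it voices to [v]. /rofojuzanwenve/ → rovojuzanwenve.
Rule 2 (nasal place assimilation): /n/ precedes the labial consonant /w/, so it assimilates in place to [m]. /n/ precedes the labial consonant /v/, so it assimilates in place to [m]. /rovojuzanwenve/ → rovojuzamwemve.

rovojuzamwemve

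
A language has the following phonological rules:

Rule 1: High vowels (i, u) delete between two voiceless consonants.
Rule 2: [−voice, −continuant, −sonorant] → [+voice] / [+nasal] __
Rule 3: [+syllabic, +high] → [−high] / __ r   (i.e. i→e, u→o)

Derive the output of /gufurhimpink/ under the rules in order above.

Rule 1 (high vowel syncope): no segment meets the environment; /gufurhimpink/ is unchanged.
Rule 2 (post-nasal voicing): /p/ is a voiceless stop immediately after the nasal /m/, so it voices to [b]. /k/ is a voiceless stop immediately after the nasal /n/, so it voices to [g]. /gufurhimpink/ → gufurhimbing.
Rule 3 (pre-rhotic lowering): /u/ is a high vowel immediately before /r/, so it lowers to [o]. /gufurhimbing/ → guforhimbing.

guforhimbing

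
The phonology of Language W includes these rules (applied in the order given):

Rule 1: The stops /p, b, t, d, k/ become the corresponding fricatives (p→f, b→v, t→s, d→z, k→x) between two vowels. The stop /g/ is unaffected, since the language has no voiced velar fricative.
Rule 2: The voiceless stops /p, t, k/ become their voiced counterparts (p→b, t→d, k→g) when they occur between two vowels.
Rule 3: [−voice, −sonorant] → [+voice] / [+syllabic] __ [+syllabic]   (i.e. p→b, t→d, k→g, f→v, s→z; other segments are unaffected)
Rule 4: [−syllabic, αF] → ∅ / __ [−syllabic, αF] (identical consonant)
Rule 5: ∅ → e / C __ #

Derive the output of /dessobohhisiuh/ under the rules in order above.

Rule 1 (intervocalic spirantization): /b/ is a stop between vowels /o/ and /o/, so it spirantizes to the fricative [v]. /dessobohhisiuh/ → dessovohhisiuh.
Rule 2 (intervocalic voicing): no segment meets the environment; /dessovohhisiuh/ is unchanged.
Rule 3 (intervocalic voicing): /s/ is a voiceless obstruent between vowels /i/ and /i/, so it voices to [z]. /dessovohhisiuh/ → dessovohhiziuh.
Rule 4 (degemination): /ss/ is a geminate; the first /s/ deletes. /hh/ is a geminate; the first /h/ deletes. /dessovohhiziuh/ → desovohiziuh.
Rule 5 (final e-epenthesis): the form ends in the consonant /h/, so [e] is inserted word-finally. /desovohiziuh/ → desovohiziuhe.

desovohiziuhe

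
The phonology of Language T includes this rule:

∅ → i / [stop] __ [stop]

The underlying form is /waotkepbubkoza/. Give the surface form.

waotikepibubikoza

/t/ and /k/ form a stop–stop cluster, so [i] is inserted between them.
/p/ and /b/ form a stop–stop cluster, so [i] is inserted between them.
/b/ and /k/ form a stop–stop cluster, so [i] is inserted between them.
Surface form: [waotikepibubikoza].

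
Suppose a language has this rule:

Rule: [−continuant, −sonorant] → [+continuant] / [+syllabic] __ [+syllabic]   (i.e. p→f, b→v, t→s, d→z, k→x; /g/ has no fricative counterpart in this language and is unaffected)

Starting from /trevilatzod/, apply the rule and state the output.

No segment of /trevilatzod/ meets the structural description of the rule, so the form surfaces unchanged.

trevilatzod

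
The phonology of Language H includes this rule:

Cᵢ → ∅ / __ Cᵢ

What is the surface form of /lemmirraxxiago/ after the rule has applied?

/mm/ is a geminate; the first /m/ deletes.
/rr/ is a geminate; the first /r/ deletes.
/xx/ is a geminate; the first /x/ deletes.
The other instances of /l/, /m/, /r/, /x/, /g/ do not occur in the required environment and remain unchanged.
Surface form: [lemiraxiago].

lemiraxiago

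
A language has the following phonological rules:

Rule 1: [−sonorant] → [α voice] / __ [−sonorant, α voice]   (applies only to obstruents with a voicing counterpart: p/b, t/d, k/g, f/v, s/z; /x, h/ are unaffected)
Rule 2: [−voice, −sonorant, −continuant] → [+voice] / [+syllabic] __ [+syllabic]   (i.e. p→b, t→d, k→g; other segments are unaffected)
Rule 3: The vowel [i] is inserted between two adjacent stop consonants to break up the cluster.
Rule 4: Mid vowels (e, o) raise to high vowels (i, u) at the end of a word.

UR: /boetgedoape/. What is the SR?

boedigedoabi

Rule 1 (regressive voicing assimilation): /t/ precedes the voiced obstruent /g/, so it voices to [d] by assimilation. /boetgedoape/ → boedgedoape.
Rule 2 (intervocalic voicing): /p/ is a voiceless stop between vowels /a/ and /e/, so it voices to [b]. /boedgedoape/ → boedgedoabe.
Rule 3 (stop-cluster i-epenthesis): /d/ and /g/ form a stop–stop cluster, so [i] is inserted between them. /boedgedoabe/ → boedigedoabe.
Rule 4 (final vowel raising): /e/ is a mid vowel in word-final position, so it raises to [i]. /boedigedoabe/ → boedigedoabi.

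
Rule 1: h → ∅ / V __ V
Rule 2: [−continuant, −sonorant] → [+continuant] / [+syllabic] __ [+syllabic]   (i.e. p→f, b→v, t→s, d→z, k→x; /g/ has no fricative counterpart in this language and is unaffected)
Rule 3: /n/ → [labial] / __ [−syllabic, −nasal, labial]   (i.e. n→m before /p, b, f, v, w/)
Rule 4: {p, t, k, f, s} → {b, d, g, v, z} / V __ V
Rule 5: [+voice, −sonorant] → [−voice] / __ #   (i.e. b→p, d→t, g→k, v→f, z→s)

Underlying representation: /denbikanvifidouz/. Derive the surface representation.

dembixamvivizous

Rule 1 (intervocalic h-deletion): no segment meets the environment; /denbikanvifidouz/ is unchanged.
Rule 2 (intervocalic spirantization): /k/ is a stop between vowels /i/ and /a/, so it spirantizes to the fricative [x]. /d/ is a stop between vowels /i/ and /o/, so it spirantizes to the fricative [z]. /denbikanvifidouz/ → denbixanvifizouz.
Rule 3 (nasal place assimilation): /n/ precedes the labial consonant /b/, so it assimilates in place to [m]. /n/ precedes the labial consonant /v/, so it assimilates in place to [m]. /denbixanvifizouz/ → dembixamvifizouz.
Rule 4 (intervocalic voicing): /f/ is a voiceless obstruent between vowels /i/ and /i/, so it voices to [v]. /dembixamvifizouz/ → dembixamvivizouz.
Rule 5 (final devoicing): /z/ is a voiced obstruent in word-final position, so it devoices to [s]. /dembixamvivizouz/ → dembixamvivizous.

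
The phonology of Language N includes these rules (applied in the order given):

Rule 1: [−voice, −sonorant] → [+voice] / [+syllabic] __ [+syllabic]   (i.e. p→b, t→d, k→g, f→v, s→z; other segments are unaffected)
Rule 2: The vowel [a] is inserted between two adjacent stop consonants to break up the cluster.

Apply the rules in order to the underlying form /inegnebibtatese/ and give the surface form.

inegnebibatadeze

Rule 1 (intervocalic voicing): /t/ is a voiceless obstruent between vowels /a/ and /e/, so it voices to [d]. /s/ is a voiceless obstruent between vowels /e/ and /e/, so it voices to [z]. /inegnebibtatese/ → inegnebibtadeze.
Rule 2 (stop-cluster a-epenthesis): /b/ and /t/ form a stop–stop cluster, so [a] is inserted between them. /inegnebibtadeze/ → inegnebibatadeze.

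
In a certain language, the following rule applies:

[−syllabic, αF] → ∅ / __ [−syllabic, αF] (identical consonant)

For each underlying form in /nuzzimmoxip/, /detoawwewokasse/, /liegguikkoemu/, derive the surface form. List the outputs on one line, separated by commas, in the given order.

/nuzzimmoxip/: /zz/ is a geminate; the first /z/ deletes. /mm/ is a geminate; the first /m/ deletes. → [nuzimoxip].
/detoawwewokasse/: /ww/ is a geminate; the first /w/ deletes. /ss/ is a geminate; the first /s/ deletes. → [detoawewokase].
/liegguikkoemu/: /gg/ is a geminate; the first /g/ deletes. /kk/ is a geminate; the first /k/ deletes. → [lieguikoemu].

nuzimoxip, detoawewokase, lieguikoemu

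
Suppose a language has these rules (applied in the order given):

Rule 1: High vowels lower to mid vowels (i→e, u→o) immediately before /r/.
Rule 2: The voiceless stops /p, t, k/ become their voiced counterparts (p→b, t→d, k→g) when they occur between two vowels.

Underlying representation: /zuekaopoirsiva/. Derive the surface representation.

Rule 1 (pre-rhotic lowering): /i/ is a high vowel immediately before /r/, so it lowers to [e]. /zuekaopoirsiva/ → zuekaopoersiva.
Rule 2 (intervocalic voicing): /k/ is a voiceless stop between vowels /e/ and /a/, so it voices to [g]. /p/ is a voiceless stop between vowels /o/ and /o/, so it voices to [b]. /zuekaopoersiva/ → zuegaoboersiva.

zuegaoboersiva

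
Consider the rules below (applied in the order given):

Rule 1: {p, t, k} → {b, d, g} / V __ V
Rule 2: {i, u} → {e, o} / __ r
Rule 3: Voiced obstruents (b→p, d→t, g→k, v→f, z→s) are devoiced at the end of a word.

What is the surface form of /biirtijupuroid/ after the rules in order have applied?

Rule 1 (intervocalic voicing): /p/ is a voiceless stop between vowels /u/ and /u/, so it voices to [b]. /biirtijupuroid/ → biirtijuburoid.
Rule 2 (pre-rhotic lowering): /i/ is a high vowel immediately before /r/, so it lowers to [e]. /u/ is a high vowel immediately before /r/, so it lowers to [o]. /biirtijuburoid/ → biertijuboroid.
Rule 3 (final devoicing): /d/ is a voiced obstruent in word-final position, so it devoices to [t]. /biertijuboroid/ → biertijuboroit.

biertijuboroit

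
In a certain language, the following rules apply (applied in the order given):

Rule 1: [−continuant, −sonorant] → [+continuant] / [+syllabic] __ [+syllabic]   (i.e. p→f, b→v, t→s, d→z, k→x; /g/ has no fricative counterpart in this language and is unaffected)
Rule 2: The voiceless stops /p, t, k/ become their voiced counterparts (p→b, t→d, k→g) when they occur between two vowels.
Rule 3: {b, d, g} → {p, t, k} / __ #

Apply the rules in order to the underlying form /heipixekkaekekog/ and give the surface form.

heifixekkaexexok

Rule 1 (intervocalic spirantization): /p/ is a stop between vowels /i/ and /i/, so it spirantizes to the fricative [f]. /k/ is a stop between vowels /e/ and /e/, so it spirantizes to the fricative [x]. /k/ is a stop between vowels /e/ and /o/, so it spirantizes to the fricative [x]. /heipixekkaekekog/ → heifixekkaexexog.
Rule 2 (intervocalic voicing): no segment meets the environment; /heifixekkaexexog/ is unchanged.
Rule 3 (final devoicing): /g/ is a voiced stop in word-final position, so it devoices to [k]. /heifixekkaexexog/ → heifixekkaexexok.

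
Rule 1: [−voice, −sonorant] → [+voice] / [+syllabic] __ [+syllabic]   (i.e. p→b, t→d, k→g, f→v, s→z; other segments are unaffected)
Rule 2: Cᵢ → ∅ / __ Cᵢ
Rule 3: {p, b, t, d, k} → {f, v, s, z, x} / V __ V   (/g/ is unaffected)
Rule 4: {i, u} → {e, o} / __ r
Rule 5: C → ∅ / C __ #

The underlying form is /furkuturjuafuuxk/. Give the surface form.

forkuzorjuavuux

Rule 1 (intervocalic voicing): /t/ is a voiceless obstruent between vowels /u/ and /u/, so it voices to [d]. /f/ is a voiceless obstruent between vowels /a/ and /u/, so it voices to [v]. /furkuturjuafuuxk/ → furkudurjuavuuxk.
Rule 2 (degemination): no segment meets the environment; /furkudurjuavuuxk/ is unchanged.
Rule 3 (intervocalic spirantization): /d/ is a stop between vowels /u/ and /u/, so it spirantizes to the fricative [z]. /furkudurjuavuuxk/ → furkuzurjuavuuxk.
Rule 4 (pre-rhotic lowering): /u/ is a high vowel immediately before /r/, so it lowers to [o]. /u/ is a high vowel immediately before /r/, so it lowers to [o]. /furkuzurjuavuuxk/ → forkuzorjuavuuxk.
Rule 5 (final cluster simplification): /k/ is the second consonant of a word-final cluster /xk/, so it deletes. /forkuzorjuavuuxk/ → forkuzorjuavuux.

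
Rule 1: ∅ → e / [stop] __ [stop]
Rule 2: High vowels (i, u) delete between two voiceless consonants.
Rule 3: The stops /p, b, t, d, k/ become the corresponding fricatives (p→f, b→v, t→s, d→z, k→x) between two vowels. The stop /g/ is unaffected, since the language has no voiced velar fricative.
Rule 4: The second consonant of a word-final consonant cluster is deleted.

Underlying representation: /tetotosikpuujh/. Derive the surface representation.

tesososkefuuj

Rule 1 (stop-cluster e-epenthesis): /k/ and /p/ form a stop–stop cluster, so [e] is inserted between them. /tetotosikpuujh/ → tetotosikepuujh.
Rule 2 (high vowel syncope): /i/ is a high vowel flanked by voiceless consonants /s/ and /k/, so it deletes. /tetotosikepuujh/ → tetotoskepuujh.
Rule 3 (intervocalic spirantization): /t/ is a stop between vowels /e/ and /o/, so it spirantizes to the fricative [s]. /t/ is a stop between vowels /o/ and /o/, so it spirantizes to the fricative [s]. /p/ is a stop between vowels /e/ and /u/, so it spirantizes to the fricative [f]. /tetotoskepuujh/ → tesososkefuujh.
Rule 4 (final cluster simplification): /h/ is the second consonant of a word-final cluster /jh/, so it deletes. /tesososkefuujh/ → tesososkefuuj.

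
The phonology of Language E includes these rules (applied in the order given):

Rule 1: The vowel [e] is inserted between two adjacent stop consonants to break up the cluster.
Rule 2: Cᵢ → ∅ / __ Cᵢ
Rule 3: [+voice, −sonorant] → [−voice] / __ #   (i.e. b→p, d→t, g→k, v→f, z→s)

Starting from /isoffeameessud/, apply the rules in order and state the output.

Rule 1 (stop-cluster e-epenthesis): no segment meets the environment; /isoffeameessud/ is unchanged.
Rule 2 (degemination): /ff/ is a geminate; the first /f/ deletes. /ss/ is a geminate; the first /s/ deletes. /isoffeameessud/ → isofeameesud.
Rule 3 (final devoicing): /d/ is a voiced obstruent in word-final position, so it devoices to [t]. /isofeameesud/ → isofeameesut.

isofeameesut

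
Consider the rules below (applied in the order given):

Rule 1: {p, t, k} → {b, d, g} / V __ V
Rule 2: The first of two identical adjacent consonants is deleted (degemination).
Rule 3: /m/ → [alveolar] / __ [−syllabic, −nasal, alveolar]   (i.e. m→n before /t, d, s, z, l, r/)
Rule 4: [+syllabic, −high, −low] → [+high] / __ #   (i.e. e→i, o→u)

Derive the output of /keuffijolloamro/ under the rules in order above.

Rule 1 (intervocalic voicing): no segment meets the environment; /keuffijolloamro/ is unchanged.
Rule 2 (degemination): /ff/ is a geminate; the first /f/ deletes. /ll/ is a geminate; the first /l/ deletes. /keuffijolloamro/ → keufijoloamro.
Rule 3 (nasal place assimilation): /m/ precedes the alveolar consonant /r/, so it assimilates in place to [n]. /keufijoloamro/ → keufijoloanro.
Rule 4 (final vowel raising): /o/ is a mid vowel in word-final position, so it raises to [u]. /keufijoloanro/ → keufijoloanru.

keufijoloanru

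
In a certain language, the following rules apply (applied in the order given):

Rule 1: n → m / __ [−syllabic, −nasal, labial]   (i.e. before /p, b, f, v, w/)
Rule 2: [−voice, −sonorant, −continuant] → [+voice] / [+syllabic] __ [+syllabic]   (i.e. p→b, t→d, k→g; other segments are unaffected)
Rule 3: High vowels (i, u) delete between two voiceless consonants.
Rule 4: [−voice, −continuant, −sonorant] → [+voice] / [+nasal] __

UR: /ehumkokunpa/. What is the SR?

ehumgogumba

Rule 1 (nasal place assimilation): /n/ precedes the labial consonant /p/, so it assimilates in place to [m]. /ehumkokunpa/ → ehumkokumpa.
Rule 2 (intervocalic voicing): /k/ is a voiceless stop between vowels /o/ and /u/, so it voices to [g]. /ehumkokumpa/ → ehumkogumpa.
Rule 3 (high vowel syncope): no segment meets the environment; /ehumkogumpa/ is unchanged.
Rule 4 (post-nasal voicing): /k/ is a voiceless stop immediately after the nasal /m/, so it voices to [g]. /p/ is a voiceless stop immediately after the nasal /m/, so it voices to [b]. /ehumkogumpa/ → ehumgogumba.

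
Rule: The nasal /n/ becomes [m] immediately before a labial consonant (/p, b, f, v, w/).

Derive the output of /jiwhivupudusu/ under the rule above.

jiwhivupudusu

No segment of /jiwhivupudusu/ meets the structural description of the rule, so the form surfaces unchanged.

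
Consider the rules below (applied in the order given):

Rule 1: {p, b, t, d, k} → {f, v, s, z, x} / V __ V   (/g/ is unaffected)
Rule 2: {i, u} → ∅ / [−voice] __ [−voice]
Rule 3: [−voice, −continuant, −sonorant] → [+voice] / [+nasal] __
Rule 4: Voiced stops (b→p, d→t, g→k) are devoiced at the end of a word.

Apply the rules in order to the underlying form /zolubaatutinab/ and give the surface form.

Rule 1 (intervocalic spirantization): /b/ is a stop between vowels /u/ and /a/, so it spirantizes to the fricative [v]. /t/ is a stop between vowels /a/ and /u/, so it spirantizes to the fricative [s]. /t/ is a stop between vowels /u/ and /i/, so it spirantizes to the fricative [s]. /zolubaatutinab/ → zoluvaasusinab.
Rule 2 (high vowel syncope): /u/ is a high vowel flanked by voiceless consonants /s/ and /s/, so it deletes. /zoluvaasusinab/ → zoluvaassinab.
Rule 3 (post-nasal voicing): no segment meets the environment; /zoluvaassinab/ is unchanged.
Rule 4 (final devoicing): /b/ is a voiced stop in word-final position, so it devoices to [p]. /zoluvaassinab/ → zoluvaassinap.

zoluvaassinap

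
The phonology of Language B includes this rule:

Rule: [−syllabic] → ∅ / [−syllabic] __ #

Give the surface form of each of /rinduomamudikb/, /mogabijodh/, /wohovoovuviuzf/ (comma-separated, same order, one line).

rinduomamudik, mogabijod, wohovoovuviuz

/rinduomamudikb/: /b/ is the second consonant of a word-final cluster /kb/, so it deletes. → [rinduomamudik].
/mogabijodh/: /h/ is the second consonant of a word-final cluster /dh/, so it deletes. → [mogabijod].
/wohovoovuviuzf/: /f/ is the second consonant of a word-final cluster /zf/, so it deletes. → [wohovoovuviuz].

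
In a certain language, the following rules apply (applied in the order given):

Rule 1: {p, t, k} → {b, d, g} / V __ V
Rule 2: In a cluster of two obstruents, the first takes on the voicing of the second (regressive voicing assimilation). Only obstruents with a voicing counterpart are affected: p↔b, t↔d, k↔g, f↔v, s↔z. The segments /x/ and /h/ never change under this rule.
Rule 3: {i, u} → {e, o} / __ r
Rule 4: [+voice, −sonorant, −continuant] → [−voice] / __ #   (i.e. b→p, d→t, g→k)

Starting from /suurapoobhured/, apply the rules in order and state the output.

suoraboophoret

Rule 1 (intervocalic voicing): /p/ is a voiceless stop between vowels /a/ and /o/, so it voices to [b]. /suurapoobhured/ → suuraboobhured.
Rule 2 (regressive voicing assimilation): /b/ precedes the voiceless obstruent /h/, so it devoices to [p] by assimilation. /suuraboobhured/ → suuraboophured.
Rule 3 (pre-rhotic lowering): /u/ is a high vowel immediately before /r/, so it lowers to [o]. /u/ is a high vowel immediately before /r/, so it lowers to [o]. /suuraboophured/ → suoraboophored.
Rule 4 (final devoicing): /d/ is a voiced stop in word-final position, so it devoices to [t]. /suoraboophored/ → suoraboophoret.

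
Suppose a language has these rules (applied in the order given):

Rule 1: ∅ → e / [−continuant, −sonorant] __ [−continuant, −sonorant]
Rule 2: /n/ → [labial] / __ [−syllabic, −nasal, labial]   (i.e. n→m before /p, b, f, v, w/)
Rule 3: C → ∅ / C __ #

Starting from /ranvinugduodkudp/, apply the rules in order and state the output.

Rule 1 (stop-cluster e-epenthesis): /g/ and /d/ form a stop–stop cluster, so [e] is inserted between them. /d/ and /k/ form a stop–stop cluster, so [e] is inserted between them. /d/ and /p/ form a stop–stop cluster, so [e] is inserted between them. /ranvinugduodkudp/ → ranvinugeduodekudep.
Rule 2 (nasal place assimilation): /n/ precedes the labial consonant /v/, so it assimilates in place to [m]. /ranvinugeduodekudep/ → ramvinugeduodekudep.
Rule 3 (final cluster simplification): no segment meets the environment; /ramvinugeduodekudep/ is unchanged.

ramvinugeduodekudep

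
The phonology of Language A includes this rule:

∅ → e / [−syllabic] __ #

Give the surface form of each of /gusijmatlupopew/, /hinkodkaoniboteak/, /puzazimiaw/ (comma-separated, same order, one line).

/gusijmatlupopew/: the form ends in the consonant /w/, so [e] is inserted word-finally. → [gusijmatlupopewe].
/hinkodkaoniboteak/: the form ends in the consonant /k/, so [e] is inserted word-finally. → [hinkodkaoniboteake].
/puzazimiaw/: the form ends in the consonant /w/, so [e] is inserted word-finally. → [puzazimiawe].

gusijmatlupopewe, hinkodkaoniboteake, puzazimiawe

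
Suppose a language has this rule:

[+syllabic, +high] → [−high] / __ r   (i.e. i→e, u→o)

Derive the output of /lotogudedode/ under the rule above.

No segment of /lotogudedode/ meets the structural description of the rule, so the form surfaces unchanged.

lotogudedode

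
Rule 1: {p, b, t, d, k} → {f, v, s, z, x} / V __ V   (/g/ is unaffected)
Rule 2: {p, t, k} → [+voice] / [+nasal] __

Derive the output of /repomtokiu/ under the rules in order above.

refomdoxiu

Rule 1 (intervocalic spirantization): /p/ is a stop between vowels /e/ and /o/, so it spirantizes to the fricative [f]. /k/ is a stop between vowels /o/ and /i/, so it spirantizes to the fricative [x]. /repomtokiu/ → refomtoxiu.
Rule 2 (post-nasal voicing): /t/ is a voiceless stop immediately after the nasal /m/, so it voices to [d]. /refomtoxiu/ → refomdoxiu.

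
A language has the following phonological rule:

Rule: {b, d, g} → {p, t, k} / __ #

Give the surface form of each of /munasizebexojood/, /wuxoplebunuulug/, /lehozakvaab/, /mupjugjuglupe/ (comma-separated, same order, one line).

/munasizebexojood/: /d/ is a voiced stop in word-final position, so it devoices to [t]. → [munasizebexojoot].
/wuxoplebunuulug/: /g/ is a voiced stop in word-final position, so it devoices to [k]. → [wuxoplebunuuluk].
/lehozakvaab/: /b/ is a voiced stop in word-final position, so it devoices to [p]. → [lehozakvaap].
/mupjugjuglupe/: the rule's environment is not met; surfaces unchanged as [mupjugjuglupe].

munasizebexojoot, wuxoplebunuuluk, lehozakvaap, mupjugjuglupe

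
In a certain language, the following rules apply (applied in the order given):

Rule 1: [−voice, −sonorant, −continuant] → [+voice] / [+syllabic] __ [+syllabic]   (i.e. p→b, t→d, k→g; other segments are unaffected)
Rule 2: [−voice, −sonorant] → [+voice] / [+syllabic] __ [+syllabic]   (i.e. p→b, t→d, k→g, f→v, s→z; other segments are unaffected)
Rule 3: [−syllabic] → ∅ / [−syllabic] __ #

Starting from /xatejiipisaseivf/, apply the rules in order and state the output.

Rule 1 (intervocalic voicing): /t/ is a voiceless stop between vowels /a/ and /e/, so it voices to [d]. /p/ is a voiceless stop between vowels /i/ and /i/, so it voices to [b]. /xatejiipisaseivf/ → xadejiibisaseivf.
Rule 2 (intervocalic voicing): /s/ is a voiceless obstruent between vowels /i/ and /a/, so it voices to [z]. /s/ is a voiceless obstruent between vowels /a/ and /e/, so it voices to [z]. /xadejiibisaseivf/ → xadejiibizazeivf.
Rule 3 (final cluster simplification): /f/ is the second consonant of a word-final cluster /vf/, so it deletes. /xadejiibizazeivf/ → xadejiibizazeiv.

xadejiibizazeiv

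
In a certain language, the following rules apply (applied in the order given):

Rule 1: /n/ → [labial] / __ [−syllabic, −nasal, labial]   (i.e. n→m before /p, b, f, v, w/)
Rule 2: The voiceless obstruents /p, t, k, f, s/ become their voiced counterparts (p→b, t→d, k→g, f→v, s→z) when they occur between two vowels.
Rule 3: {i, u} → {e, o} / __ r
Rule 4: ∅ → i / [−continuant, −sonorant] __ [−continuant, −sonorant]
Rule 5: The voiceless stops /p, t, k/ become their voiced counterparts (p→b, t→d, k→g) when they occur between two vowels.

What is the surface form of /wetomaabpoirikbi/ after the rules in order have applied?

wedomaabiboerigibi

Rule 1 (nasal place assimilation): no segment meets the environment; /wetomaabpoirikbi/ is unchanged.
Rule 2 (intervocalic voicing): /t/ is a voiceless obstruent between vowels /e/ and /o/, so it voices to [d]. /wetomaabpoirikbi/ → wedomaabpoirikbi.
Rule 3 (pre-rhotic lowering): /i/ is a high vowel immediately before /r/, so it lowers to [e]. /wedomaabpoirikbi/ → wedomaabpoerikbi.
Rule 4 (stop-cluster i-epenthesis): /b/ and /p/ form a stop–stop cluster, so [i] is inserted between them. /k/ and /b/ form a stop–stop cluster, so [i] is inserted between them. /wedomaabpoerikbi/ → wedomaabipoerikibi.
Rule 5 (intervocalic voicing): /p/ is a voiceless stop between vowels /i/ and /o/, so it voices to [b]. /k/ is a voiceless stop between vowels /i/ and /i/, so it voices to [g]. /wedomaabipoerikibi/ → wedomaabiboerigibi.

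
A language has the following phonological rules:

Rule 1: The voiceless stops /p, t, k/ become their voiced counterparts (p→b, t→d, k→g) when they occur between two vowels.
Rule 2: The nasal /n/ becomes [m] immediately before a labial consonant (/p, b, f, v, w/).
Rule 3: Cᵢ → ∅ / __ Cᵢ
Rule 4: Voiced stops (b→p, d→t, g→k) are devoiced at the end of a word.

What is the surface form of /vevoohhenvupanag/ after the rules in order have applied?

Rule 1 (intervocalic voicing): /p/ is a voiceless stop between vowels /u/ and /a/, so it voices to [b]. /vevoohhenvupanag/ → vevoohhenvubanag.
Rule 2 (nasal place assimilation): /n/ precedes the labial consonant /v/, so it assimilates in place to [m]. /vevoohhenvubanag/ → vevoohhemvubanag.
Rule 3 (degemination): /hh/ is a geminate; the first /h/ deletes. /vevoohhemvubanag/ → vevoohemvubanag.
Rule 4 (final devoicing): /g/ is a voiced stop in word-final position, so it devoices to [k]. /vevoohemvubanag/ → vevoohemvubanak.

vevoohemvubanak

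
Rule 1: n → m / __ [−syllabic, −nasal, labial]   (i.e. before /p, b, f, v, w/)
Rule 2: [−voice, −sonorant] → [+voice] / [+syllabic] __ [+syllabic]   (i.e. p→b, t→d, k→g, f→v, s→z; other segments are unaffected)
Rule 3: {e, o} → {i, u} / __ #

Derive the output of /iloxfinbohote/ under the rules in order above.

iloxfimbohodi

Rule 1 (nasal place assimilation): /n/ precedes the labial consonant /b/, so it assimilates in place to [m]. /iloxfinbohote/ → iloxfimbohote.
Rule 2 (intervocalic voicing): /t/ is a voiceless obstruent between vowels /o/ and /e/, so it voices to [d]. /iloxfimbohote/ → iloxfimbohode.
Rule 3 (final vowel raising): /e/ is a mid vowel in word-final position, so it raises to [i]. /iloxfimbohode/ → iloxfimbohodi.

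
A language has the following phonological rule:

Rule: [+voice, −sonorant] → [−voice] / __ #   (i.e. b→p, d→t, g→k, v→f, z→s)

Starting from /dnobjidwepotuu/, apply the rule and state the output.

No segment of /dnobjidwepotuu/ meets the structural description of the rule, so the form surfaces unchanged.

dnobjidwepotuu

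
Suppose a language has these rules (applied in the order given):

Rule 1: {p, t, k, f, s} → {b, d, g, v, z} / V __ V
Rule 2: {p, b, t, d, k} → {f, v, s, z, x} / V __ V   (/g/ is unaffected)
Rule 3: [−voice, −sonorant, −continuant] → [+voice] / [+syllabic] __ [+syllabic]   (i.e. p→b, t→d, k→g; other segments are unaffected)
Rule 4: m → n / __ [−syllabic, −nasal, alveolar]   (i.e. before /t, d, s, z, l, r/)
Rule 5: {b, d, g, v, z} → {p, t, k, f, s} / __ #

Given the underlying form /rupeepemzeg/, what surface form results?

Rule 1 (intervocalic voicing): /p/ is a voiceless obstruent between vowels /u/ and /e/, so it voices to [b]. /p/ is a voiceless obstruent between vowels /e/ and /e/, so it voices to [b]. /rupeepemzeg/ → rubeebemzeg.
Rule 2 (intervocalic spirantization): /b/ is a stop between vowels /u/ and /e/, so it spirantizes to the fricative [v]. /b/ is a stop between vowels /e/ and /e/, so it spirantizes to the fricative [v]. /rubeebemzeg/ → ruveevemzeg.
Rule 3 (intervocalic voicing): no segment meets the environment; /ruveevemzeg/ is unchanged.
Rule 4 (nasal place assimilation): /m/ precedes the alveolar consonant /z/, so it assimilates in place to [n]. /ruveevemzeg/ → ruveevenzeg.
Rule 5 (final devoicing): /g/ is a voiced obstruent in word-final position, so it devoices to [k]. /ruveevenzeg/ → ruveevenzek.

ruveevenzek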